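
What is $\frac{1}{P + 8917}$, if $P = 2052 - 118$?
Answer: $\frac{1}{10851} \approx 9.2157 \cdot 10^{-5}$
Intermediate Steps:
$P = 1934$
$\frac{1}{P + 8917} = \frac{1}{1934 + 8917} = \frac{1}{10851}$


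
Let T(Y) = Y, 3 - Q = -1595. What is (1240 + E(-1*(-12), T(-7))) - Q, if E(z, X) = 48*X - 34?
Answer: -728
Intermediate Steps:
Q = 1598 (Q = 3 - 1*(-1595) = 3 + 1595 = 1598)
E(z, X) = -34 + 48*X
(1240 + E(-1*(-12), T(-7))) - Q = (1240 + (-34 + 48*(-7))) - 1*1598 = (1240 + (-34 - 336)) - 1598 = (1240 - 370) - 1598 = 870 - 1598 = -728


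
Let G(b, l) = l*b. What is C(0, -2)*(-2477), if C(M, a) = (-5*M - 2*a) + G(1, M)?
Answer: -9908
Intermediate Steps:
G(b, l) = b*l
C(M, a) = -4*M - 2*a (C(M, a) = (-5*M - 2*a) + 1*M = (-5*M - 2*a) + M = -4*M - 2*a)
C(0, -2)*(-2477) = (-4*0 - 2*(-2))*(-2477) = (0 + 4)*(-2477) = 4*(-2477) = -9908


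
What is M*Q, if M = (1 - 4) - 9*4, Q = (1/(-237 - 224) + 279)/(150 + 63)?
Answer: -1672034/32731 ≈ -51.084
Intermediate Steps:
Q = 128618/98193 (Q = (1/(-461) + 279)/213 = (-1/461 + 279)*(1/213) = (128618/461)*(1/213) = 128618/98193 ≈ 1.3098)
M = -39 (M = -3 - 36 = -39)
M*Q = -39*128618/98193 = -1672034/32731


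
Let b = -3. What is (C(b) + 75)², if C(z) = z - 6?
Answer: 4356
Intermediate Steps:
C(z) = -6 + z
(C(b) + 75)² = ((-6 - 3) + 75)² = (-9 + 75)² = 66² = 4356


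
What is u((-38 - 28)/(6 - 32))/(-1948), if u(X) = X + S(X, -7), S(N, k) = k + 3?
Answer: 19/25324 ≈ 0.00075028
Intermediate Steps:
S(N, k) = 3 + k
u(X) = -4 + X (u(X) = X + (3 - 7) = X - 4 = -4 + X)
u((-38 - 28)/(6 - 32))/(-1948) = (-4 + (-38 - 28)/(6 - 32))/(-1948) = (-4 - 66/(-26))*(-1/1948) = (-4 - 66*(-1/26))*(-1/1948) = (-4 + 33/13)*(-1/1948) = -19/13*(-1/1948) = 19/25324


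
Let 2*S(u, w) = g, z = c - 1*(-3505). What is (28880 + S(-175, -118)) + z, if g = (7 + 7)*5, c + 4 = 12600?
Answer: 45016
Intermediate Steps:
c = 12596 (c = -4 + 12600 = 12596)
g = 70 (g = 14*5 = 70)
z = 16101 (z = 12596 - 1*(-3505) = 12596 + 3505 = 16101)
S(u, w) = 35 (S(u, w) = (1/2)*70 = 35)
(28880 + S(-175, -118)) + z = (28880 + 35) + 16101 = 28915 + 16101 = 45016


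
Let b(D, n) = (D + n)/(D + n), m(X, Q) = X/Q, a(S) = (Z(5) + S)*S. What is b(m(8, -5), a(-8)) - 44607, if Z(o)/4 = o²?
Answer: -44606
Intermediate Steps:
Z(o) = 4*o²
a(S) = S*(100 + S) (a(S) = (4*5² + S)*S = (4*25 + S)*S = (100 + S)*S = S*(100 + S))
b(D, n) = 1
b(m(8, -5), a(-8)) - 44607 = 1 - 44607 = -44606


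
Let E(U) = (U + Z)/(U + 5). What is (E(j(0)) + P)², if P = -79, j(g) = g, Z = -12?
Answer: 165649/25 ≈ 6626.0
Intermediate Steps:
E(U) = (-12 + U)/(5 + U) (E(U) = (U - 12)/(U + 5) = (-12 + U)/(5 + U))
(E(j(0)) + P)² = ((-12 + 0)/(5 + 0) - 79)² = (-12/5 - 79)² = (-407/5)² = 165649/25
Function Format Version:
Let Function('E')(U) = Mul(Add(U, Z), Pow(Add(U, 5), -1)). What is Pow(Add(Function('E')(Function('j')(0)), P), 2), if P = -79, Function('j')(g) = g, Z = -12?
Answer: Rational(165649, 25) ≈ 6626.0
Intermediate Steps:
Function('E')(U) = Mul(Pow(Add(5, U), -1), Add(-12, U)) (Function('E')(U) = Mul(Add(U, -12), Pow(Add(U, 5), -1)) = Mul(Add(-12, U), Pow(Add(5, U), -1)) = Mul(Pow(Add(5, U), -1), Add(-12, U)))
Pow(Add(Function('E')(Function('j')(0)), P), 2) = Pow(Add(Mul(Pow(Add(5, 0), -1), Add(-12, 0)), -79), 2) = Pow(Add(Mul(Pow(5, -1), -12), -79), 2) = Pow(Add(Mul(Rational(1, 5), -12), -79), 2) = Pow(Add(Rational(-12, 5), -79), 2) = Pow(Rational(-407, 5), 2) = Rational(165649, 25)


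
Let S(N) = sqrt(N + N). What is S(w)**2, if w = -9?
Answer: -18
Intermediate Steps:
S(N) = sqrt(2)*sqrt(N) (S(N) = sqrt(2*N) = sqrt(2)*sqrt(N))
S(w)**2 = (sqrt(2)*sqrt(-9))**2 = (sqrt(2)*(3*I))**2 = (3*I*sqrt(2))**2 = -18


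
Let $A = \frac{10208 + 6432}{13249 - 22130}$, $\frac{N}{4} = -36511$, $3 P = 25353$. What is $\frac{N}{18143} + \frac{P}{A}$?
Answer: $- \frac{1364122756493}{301899520} \approx -4518.5$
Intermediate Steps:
$P = 8451$ ($P = \frac{1}{3} \cdot 25353 = 8451$)
$N = -146044$ ($N = 4 \left(-36511\right) = -146044$)
$A = - \frac{16640}{8881}$ ($A = \frac{16640}{-8881} = 16640 \left(- \frac{1}{8881}\right) = - \frac{16640}{8881} \approx -1.8737$)
$\frac{N}{18143} + \frac{P}{A} = - \frac{146044}{18143} + \frac{8451}{- \frac{16640}{8881}} = \left(-146044\right) \frac{1}{18143} + 8451 \left(- \frac{8881}{16640}\right) = - \frac{146044}{18143} - \frac{75053331}{16640} = - \frac{1364122756493}{301899520}$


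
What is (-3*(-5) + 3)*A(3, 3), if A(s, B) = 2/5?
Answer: 36/5 ≈ 7.2000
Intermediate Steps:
A(s, B) = ⅖ (A(s, B) = 2*(⅕) = ⅖)
(-3*(-5) + 3)*A(3, 3) = (-3*(-5) + 3)*(⅖) = (15 + 3)*(⅖) = 18*(⅖) = 36/5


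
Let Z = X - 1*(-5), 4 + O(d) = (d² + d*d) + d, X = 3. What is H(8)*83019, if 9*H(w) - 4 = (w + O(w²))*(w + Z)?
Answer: 3657374372/3 ≈ 1.2191e+9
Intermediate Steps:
O(d) = -4 + d + 2*d² (O(d) = -4 + ((d² + d*d) + d) = -4 + ((d² + d²) + d) = -4 + (2*d² + d) = -4 + (d + 2*d²) = -4 + d + 2*d²)
Z = 8 (Z = 3 - 1*(-5) = 3 + 5 = 8)
H(w) = 4/9 + (8 + w)*(-4 + w + w² + 2*w⁴)/9 (H(w) = 4/9 + ((w + (-4 + w² + 2*(w²)²))*(w + 8))/9 = 4/9 + ((w + (-4 + w² + 2*w⁴))*(8 + w))/9 = 4/9 + ((-4 + w + w² + 2*w⁴)*(8 + w))/9 = 4/9 + ((8 + w)*(-4 + w + w² + 2*w⁴))/9 = 4/9 + (8 + w)*(-4 + w + w² + 2*w⁴)/9)
H(8)*83019 = (-28/9 + 8² + (⅑)*8³ + (2/9)*8⁵ + (4/9)*8 + (16/9)*8⁴)*83019 = (-28/9 + 64 + (⅑)*512 + (2/9)*32768 + 32/9 + (16/9)*4096)*83019 = (-28/9 + 64 + 512/9 + 65536/9 + 32/9 + 65536/9)*83019 = (132164/9)*83019 = 3657374372/3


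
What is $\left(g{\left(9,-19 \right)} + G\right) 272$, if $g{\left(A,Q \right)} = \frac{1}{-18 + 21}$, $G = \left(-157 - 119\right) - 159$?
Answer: $- \frac{354688}{3} \approx -1.1823 \cdot 10^{5}$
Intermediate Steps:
$G = -435$ ($G = -276 - 159 = -435$)
$g{\left(A,Q \right)} = \frac{1}{3}$
$\left(g{\left(9,-19 \right)} + G\right) 272 = \left(\frac{1}{3} - 435\right) 272 = \left(- \frac{1304}{3}\right) 272 = - \frac{354688}{3}$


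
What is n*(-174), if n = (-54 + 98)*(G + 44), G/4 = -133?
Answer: 3736128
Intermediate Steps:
G = -532 (G = 4*(-133) = -532)
n = -21472 (n = (-54 + 98)*(-532 + 44) = 44*(-488) = -21472)
n*(-174) = -21472*(-174) = 3736128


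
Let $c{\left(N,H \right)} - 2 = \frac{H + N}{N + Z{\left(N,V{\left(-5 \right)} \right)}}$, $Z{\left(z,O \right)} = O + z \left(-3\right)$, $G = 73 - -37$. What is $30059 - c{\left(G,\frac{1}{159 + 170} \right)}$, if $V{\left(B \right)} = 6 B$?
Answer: $\frac{2472224441}{82250} \approx 30057.0$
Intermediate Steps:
$G = 110$ ($G = 73 + 37 = 110$)
$Z{\left(z,O \right)} = O - 3 z$
$c{\left(N,H \right)} = 2 + \frac{H + N}{-30 - 2 N}$ ($c{\left(N,H \right)} = 2 + \frac{H + N}{N - \left(30 + 3 N\right)} = 2 + \frac{H + N}{-30 - 2 N}$)
$30059 - c{\left(G,\frac{1}{159 + 170} \right)} = 30059 - \frac{60 - \frac{1}{159 + 170} + 3 \cdot 110}{2 \left(15 + 110\right)} = 30059 - \frac{60 - \frac{1}{329} + 330}{2 \cdot 125} = 30059 - \frac{1}{2} \cdot \frac{1}{125} \left(60 - \frac{1}{329} + 330\right) = 30059 - \frac{1}{2} \cdot \frac{1}{125} \cdot \frac{128309}{329} = 30059 - \frac{128309}{82250} = \frac{2472224441}{82250}$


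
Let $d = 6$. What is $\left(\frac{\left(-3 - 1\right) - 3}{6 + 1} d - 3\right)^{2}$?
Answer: $81$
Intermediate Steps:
$\left(\frac{\left(-3 - 1\right) - 3}{6 + 1} d - 3\right)^{2} = \left(\frac{\left(-3 - 1\right) - 3}{6 + 1} \cdot 6 - 3\right)^{2} = \left(\frac{-4 - 3}{7} \cdot 6 - 3\right)^{2} = \left(\left(-7\right) \frac{1}{7} \cdot 6 - 3\right)^{2} = \left(\left(-1\right) 6 - 3\right)^{2} = \left(-6 - 3\right)^{2} = \left(-9\right)^{2} = 81$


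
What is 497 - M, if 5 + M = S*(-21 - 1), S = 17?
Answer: 876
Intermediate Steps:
M = -379 (M = -5 + 17*(-21 - 1) = -5 + 17*(-22) = -5 - 374 = -379)
497 - M = 497 - 1*(-379) = 497 + 379 = 876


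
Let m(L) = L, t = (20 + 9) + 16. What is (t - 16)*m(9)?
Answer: 261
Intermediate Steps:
t = 45 (t = 29 + 16 = 45)
(t - 16)*m(9) = (45 - 16)*9 = 29*9 = 261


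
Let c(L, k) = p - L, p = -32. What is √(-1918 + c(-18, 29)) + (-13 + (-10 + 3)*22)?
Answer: -167 + 2*I*√483 ≈ -167.0 + 43.955*I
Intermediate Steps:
c(L, k) = -32 - L
√(-1918 + c(-18, 29)) + (-13 + (-10 + 3)*22) = √(-1918 + (-32 - 1*(-18))) + (-13 + (-10 + 3)*22) = √(-1918 + (-32 + 18)) + (-13 - 7*22) = √(-1918 - 14) + (-13 - 154) = √(-1932) - 167 = 2*I*√483 - 167 = -167 + 2*I*√483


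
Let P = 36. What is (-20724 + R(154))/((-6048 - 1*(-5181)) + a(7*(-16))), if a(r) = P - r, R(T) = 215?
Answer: 20509/719 ≈ 28.524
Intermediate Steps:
a(r) = 36 - r
(-20724 + R(154))/((-6048 - 1*(-5181)) + a(7*(-16))) = (-20724 + 215)/((-6048 - 1*(-5181)) + (36 - 7*(-16))) = -20509/((-6048 + 5181) + (36 - 1*(-112))) = -20509/(-867 + (36 + 112)) = -20509/(-867 + 148) = -20509/(-719) = -20509*(-1/719) = 20509/719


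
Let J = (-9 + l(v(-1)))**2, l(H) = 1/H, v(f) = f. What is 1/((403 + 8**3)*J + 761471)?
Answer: 1/852971 ≈ 1.1724e-6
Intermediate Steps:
J = 100 (J = (-9 + 1/(-1))**2 = (-9 - 1)**2 = (-10)**2 = 100)
1/((403 + 8**3)*J + 761471) = 1/((403 + 8**3)*100 + 761471) = 1/((403 + 512)*100 + 761471) = 1/(915*100 + 761471) = 1/(91500 + 761471) = 1/852971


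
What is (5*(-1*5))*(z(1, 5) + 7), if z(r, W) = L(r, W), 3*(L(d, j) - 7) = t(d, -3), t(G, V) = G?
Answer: -1075/3 ≈ -358.33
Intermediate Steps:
L(d, j) = 7 + d/3
z(r, W) = 7 + r/3
(5*(-1*5))*(z(1, 5) + 7) = (5*(-1*5))*((7 + (⅓)*1) + 7) = (5*(-5))*((7 + ⅓) + 7) = -25*(22/3 + 7) = -25*43/3 = -1075/3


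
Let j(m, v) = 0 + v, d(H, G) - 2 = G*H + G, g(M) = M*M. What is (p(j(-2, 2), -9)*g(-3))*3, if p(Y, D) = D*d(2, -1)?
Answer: 243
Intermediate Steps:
g(M) = M²
d(H, G) = 2 + G + G*H (d(H, G) = 2 + (G*H + G) = 2 + (G + G*H) = 2 + G + G*H)
j(m, v) = v
p(Y, D) = -D (p(Y, D) = D*(2 - 1 - 1*2) = D*(2 - 1 - 2) = D*(-1) = -D)
(p(j(-2, 2), -9)*g(-3))*3 = (-1*(-9)*(-3)²)*3 = (9*9)*3 = 81*3 = 243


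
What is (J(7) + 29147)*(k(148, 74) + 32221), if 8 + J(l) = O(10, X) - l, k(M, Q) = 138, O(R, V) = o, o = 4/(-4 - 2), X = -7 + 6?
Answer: 2827982446/3 ≈ 9.4266e+8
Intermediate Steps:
X = -1
o = -2/3 (o = 4/(-6) = -1/6*4 = -2/3 ≈ -0.66667)
O(R, V) = -2/3
J(l) = -26/3 - l (J(l) = -8 + (-2/3 - l) = -26/3 - l)
(J(7) + 29147)*(k(148, 74) + 32221) = ((-26/3 - 1*7) + 29147)*(138 + 32221) = ((-26/3 - 7) + 29147)*32359 = (-47/3 + 29147)*32359 = (87394/3)*32359 = 2827982446/3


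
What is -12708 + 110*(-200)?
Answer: -34708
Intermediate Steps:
-12708 + 110*(-200) = -12708 - 22000 = -34708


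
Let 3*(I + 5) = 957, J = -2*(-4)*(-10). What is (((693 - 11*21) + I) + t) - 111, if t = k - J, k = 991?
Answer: 1736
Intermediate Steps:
J = -80 (J = 8*(-10) = -80)
I = 314 (I = -5 + (⅓)*957 = -5 + 319 = 314)
t = 1071 (t = 991 - 1*(-80) = 991 + 80 = 1071)
(((693 - 11*21) + I) + t) - 111 = (((693 - 11*21) + 314) + 1071) - 111 = (((693 - 231) + 314) + 1071) - 111 = ((462 + 314) + 1071) - 111 = (776 + 1071) - 111 = 1847 - 111 = 1736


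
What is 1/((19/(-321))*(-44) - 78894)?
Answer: -321/25324138 ≈ -1.2676e-5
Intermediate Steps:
1/((19/(-321))*(-44) - 78894) = 1/((19*(-1/321))*(-44) - 78894) = 1/(-19/321*(-44) - 78894) = 1/(836/321 - 78894) = 1/(-25324138/321) = -321/25324138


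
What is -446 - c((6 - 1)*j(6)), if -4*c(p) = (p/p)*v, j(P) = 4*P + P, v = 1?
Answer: -1783/4 ≈ -445.75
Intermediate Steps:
j(P) = 5*P
c(p) = -¼ (c(p) = -p/p/4 = -1/4 = -¼*1 = -¼)
-446 - c((6 - 1)*j(6)) = -446 - 1*(-¼) = -446 + ¼ = -1783/4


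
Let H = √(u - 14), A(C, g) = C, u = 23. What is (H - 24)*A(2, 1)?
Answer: -42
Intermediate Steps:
H = 3 (H = √(23 - 14) = √9 = 3)
(H - 24)*A(2, 1) = (3 - 24)*2 = -21*2 = -42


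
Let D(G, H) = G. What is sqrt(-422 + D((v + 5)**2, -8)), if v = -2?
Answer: I*sqrt(413) ≈ 20.322*I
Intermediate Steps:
sqrt(-422 + D((v + 5)**2, -8)) = sqrt(-422 + (-2 + 5)**2) = sqrt(-422 + 3**2) = sqrt(-422 + 9) = sqrt(-413) = I*sqrt(413)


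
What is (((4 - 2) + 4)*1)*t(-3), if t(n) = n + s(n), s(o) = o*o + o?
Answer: 18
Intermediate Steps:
s(o) = o + o² (s(o) = o² + o = o + o²)
t(n) = n + n*(1 + n)
(((4 - 2) + 4)*1)*t(-3) = (((4 - 2) + 4)*1)*(-3*(2 - 3)) = ((2 + 4)*1)*(-3*(-1)) = (6*1)*3 = 6*3 = 18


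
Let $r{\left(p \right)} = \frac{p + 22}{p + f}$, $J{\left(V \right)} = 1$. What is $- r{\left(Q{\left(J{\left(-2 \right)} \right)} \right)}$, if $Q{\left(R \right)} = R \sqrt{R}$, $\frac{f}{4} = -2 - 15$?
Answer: $\frac{23}{67} \approx 0.34328$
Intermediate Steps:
$f = -68$ ($f = 4 \left(-2 - 15\right) = 4 \left(-17\right) = -68$)
$Q{\left(R \right)} = R^{\frac{3}{2}}$
$r{\left(p \right)} = \frac{22 + p}{-68 + p}$ ($r{\left(p \right)} = \frac{p + 22}{p - 68} = \frac{22 + p}{-68 + p}$)
$- r{\left(Q{\left(J{\left(-2 \right)} \right)} \right)} = - \frac{22 + 1^{\frac{3}{2}}}{-68 + 1^{\frac{3}{2}}} = - \frac{22 + 1}{-68 + 1} = - \frac{23}{-67} = - \frac{\left(-1\right) 23}{67} = \left(-1\right) \left(- \frac{23}{67}\right) = \frac{23}{67}$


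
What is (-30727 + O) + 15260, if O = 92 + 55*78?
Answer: -11085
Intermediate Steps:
O = 4382 (O = 92 + 4290 = 4382)
(-30727 + O) + 15260 = (-30727 + 4382) + 15260 = -26345 + 15260 = -11085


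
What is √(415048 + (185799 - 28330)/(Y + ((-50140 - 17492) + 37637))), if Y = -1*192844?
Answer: 69*√4328942390997/222839 ≈ 644.24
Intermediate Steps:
Y = -192844
√(415048 + (185799 - 28330)/(Y + ((-50140 - 17492) + 37637))) = √(415048 + (185799 - 28330)/(-192844 + ((-50140 - 17492) + 37637))) = √(415048 + 157469/(-192844 + (-67632 + 37637))) = √(415048 + 157469/(-192844 - 29995)) = √(415048 + 157469/(-222839)) = √(415048 + 157469*(-1/222839)) = √(415048 - 157469/222839) = √(92488723803/222839) = 69*√4328942390997/222839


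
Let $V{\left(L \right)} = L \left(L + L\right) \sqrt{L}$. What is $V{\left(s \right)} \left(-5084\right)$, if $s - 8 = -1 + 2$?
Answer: $-2470824$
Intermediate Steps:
$s = 9$ ($s = 8 + \left(-1 + 2\right) = 8 + 1 = 9$)
$V{\left(L \right)} = 2 L^{\frac{5}{2}}$ ($V{\left(L \right)} = L 2 L \sqrt{L} = 2 L^{2} \sqrt{L} = 2 L^{\frac{5}{2}}$)
$V{\left(s \right)} \left(-5084\right) = 2 \cdot 9^{\frac{5}{2}} \left(-5084\right) = 2 \cdot 243 \left(-5084\right) = 486 \left(-5084\right) = -2470824$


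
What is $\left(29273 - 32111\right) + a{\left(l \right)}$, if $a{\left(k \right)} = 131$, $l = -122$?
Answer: $-2707$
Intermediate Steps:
$\left(29273 - 32111\right) + a{\left(l \right)} = \left(29273 - 32111\right) + 131 = -2838 + 131 = -2707$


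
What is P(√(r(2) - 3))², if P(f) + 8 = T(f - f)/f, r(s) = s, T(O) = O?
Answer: 64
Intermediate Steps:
P(f) = -8 (P(f) = -8 + (f - f)/f = -8 + 0/f = -8 + 0 = -8)
P(√(r(2) - 3))² = (-8)² = 64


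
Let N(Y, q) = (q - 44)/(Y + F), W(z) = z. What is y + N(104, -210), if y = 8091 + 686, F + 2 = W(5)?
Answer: 938885/107 ≈ 8774.6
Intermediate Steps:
F = 3 (F = -2 + 5 = 3)
N(Y, q) = (-44 + q)/(3 + Y) (N(Y, q) = (q - 44)/(Y + 3) = (-44 + q)/(3 + Y))
y = 8777
y + N(104, -210) = 8777 + (-44 - 210)/(3 + 104) = 8777 - 254/107 = 938885/107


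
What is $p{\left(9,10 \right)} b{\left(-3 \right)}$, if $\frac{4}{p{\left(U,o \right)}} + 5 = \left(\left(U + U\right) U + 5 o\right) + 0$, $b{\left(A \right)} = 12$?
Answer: $\frac{16}{69} \approx 0.23188$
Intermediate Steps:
$p{\left(U,o \right)} = \frac{4}{-5 + 2 U^{2} + 5 o}$ ($p{\left(U,o \right)} = \frac{4}{-5 + \left(\left(\left(U + U\right) U + 5 o\right) + 0\right)} = \frac{4}{-5 + \left(\left(2 U U + 5 o\right) + 0\right)} = \frac{4}{-5 + \left(\left(2 U^{2} + 5 o\right) + 0\right)} = \frac{4}{-5 + \left(2 U^{2} + 5 o\right)} = \frac{4}{-5 + 2 U^{2} + 5 o}$)
$p{\left(9,10 \right)} b{\left(-3 \right)} = \frac{4}{-5 + 2 \cdot 9^{2} + 5 \cdot 10} \cdot 12 = \frac{4}{-5 + 2 \cdot 81 + 50} \cdot 12 = \frac{4}{-5 + 162 + 50} \cdot 12 = \frac{4}{207} \cdot 12 = \frac{16}{69}$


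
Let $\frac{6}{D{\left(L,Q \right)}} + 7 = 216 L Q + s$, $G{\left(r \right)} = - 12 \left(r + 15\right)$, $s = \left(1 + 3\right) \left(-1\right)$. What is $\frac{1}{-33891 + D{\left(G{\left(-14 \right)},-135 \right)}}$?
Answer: $- \frac{349909}{11858765913} \approx -2.9506 \cdot 10^{-5}$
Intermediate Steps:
$s = -4$ ($s = 4 \left(-1\right) = -4$)
$G{\left(r \right)} = -180 - 12 r$ ($G{\left(r \right)} = - 12 \left(15 + r\right) = -180 - 12 r$)
$D{\left(L,Q \right)} = \frac{6}{-11 + 216 L Q}$ ($D{\left(L,Q \right)} = \frac{6}{-7 + \left(216 L Q - 4\right)} = \frac{6}{-7 + \left(-4 + 216 L Q\right)} = \frac{6}{-11 + 216 L Q}$)
$\frac{1}{-33891 + D{\left(G{\left(-14 \right)},-135 \right)}} = \frac{1}{-33891 + \frac{6}{-11 + 216 \left(-180 - -168\right) \left(-135\right)}} = \frac{1}{-33891 + \frac{6}{-11 + 216 \left(-180 + 168\right) \left(-135\right)}} = \frac{1}{-33891 + \frac{6}{-11 + 216 \left(-12\right) \left(-135\right)}} = \frac{1}{-33891 + \frac{6}{-11 + 349920}} = \frac{1}{-33891 + \frac{6}{349909}} = \frac{1}{- \frac{11858765913}{349909}} = - \frac{349909}{11858765913}$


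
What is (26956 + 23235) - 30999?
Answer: 19192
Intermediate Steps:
(26956 + 23235) - 30999 = 50191 - 30999 = 19192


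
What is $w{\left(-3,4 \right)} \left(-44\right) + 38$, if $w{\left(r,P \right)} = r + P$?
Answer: $-6$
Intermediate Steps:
$w{\left(r,P \right)} = P + r$
$w{\left(-3,4 \right)} \left(-44\right) + 38 = \left(4 - 3\right) \left(-44\right) + 38 = 1 \left(-44\right) + 38 = -44 + 38 = -6$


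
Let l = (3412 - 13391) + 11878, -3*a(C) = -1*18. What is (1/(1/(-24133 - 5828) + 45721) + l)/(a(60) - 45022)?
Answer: -2601339255081/61665027150080 ≈ -0.042185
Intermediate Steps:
a(C) = 6 (a(C) = -(-1)*18/3 = -1/3*(-18) = 6)
l = 1899 (l = -9979 + 11878 = 1899)
(1/(1/(-24133 - 5828) + 45721) + l)/(a(60) - 45022) = (1/(1/(-24133 - 5828) + 45721) + 1899)/(6 - 45022) = (1/(1/(-29961) + 45721) + 1899)/(-45016) = (1/(-1/29961 + 45721) + 1899)*(-1/45016) = (1/(1369846880/29961) + 1899)*(-1/45016) = (29961/1369846880 + 1899)*(-1/45016) = (2601339255081/1369846880)*(-1/45016) = -2601339255081/61665027150080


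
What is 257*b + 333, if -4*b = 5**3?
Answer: -30793/4 ≈ -7698.3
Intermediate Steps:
b = -125/4 (b = -1/4*5**3 = -1/4*125 = -125/4 ≈ -31.250)
257*b + 333 = 257*(-125/4) + 333 = -32125/4 + 333 = -30793/4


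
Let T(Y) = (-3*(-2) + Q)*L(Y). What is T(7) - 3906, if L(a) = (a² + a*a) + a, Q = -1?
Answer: -3381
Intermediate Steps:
L(a) = a + 2*a² (L(a) = (a² + a²) + a = 2*a² + a = a + 2*a²)
T(Y) = 5*Y*(1 + 2*Y) (T(Y) = (-3*(-2) - 1)*(Y*(1 + 2*Y)) = (6 - 1)*(Y*(1 + 2*Y)) = 5*(Y*(1 + 2*Y)) = 5*Y*(1 + 2*Y))
T(7) - 3906 = 5*7*(1 + 2*7) - 3906 = 5*7*(1 + 14) - 3906 = 5*7*15 - 3906 = 525 - 3906 = -3381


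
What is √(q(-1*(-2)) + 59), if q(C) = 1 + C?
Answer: √62 ≈ 7.8740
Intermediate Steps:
√(q(-1*(-2)) + 59) = √((1 - 1*(-2)) + 59) = √((1 + 2) + 59) = √(3 + 59) = √62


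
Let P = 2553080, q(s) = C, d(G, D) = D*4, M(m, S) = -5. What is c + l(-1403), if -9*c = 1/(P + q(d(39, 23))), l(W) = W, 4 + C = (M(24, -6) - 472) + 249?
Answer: -32234811697/22975632 ≈ -1403.0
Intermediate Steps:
d(G, D) = 4*D
C = -232 (C = -4 + ((-5 - 472) + 249) = -4 + (-477 + 249) = -4 - 228 = -232)
q(s) = -232
c = -1/22975632 (c = -1/(9*(2553080 - 232)) = -⅑/2552848 = -⅑*1/2552848 = -1/22975632 ≈ -4.3524e-8)
c + l(-1403) = -1/22975632 - 1403 = -32234811697/22975632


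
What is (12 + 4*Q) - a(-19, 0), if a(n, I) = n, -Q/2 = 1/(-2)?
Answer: 35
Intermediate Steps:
Q = 1 (Q = -2/(-2) = -2*(-½) = 1)
(12 + 4*Q) - a(-19, 0) = (12 + 4*1) - 1*(-19) = (12 + 4) + 19 = 16 + 19 = 35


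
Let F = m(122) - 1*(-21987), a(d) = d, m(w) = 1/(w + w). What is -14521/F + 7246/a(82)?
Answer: 19291507383/219957989 ≈ 87.705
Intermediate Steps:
m(w) = 1/(2*w)
F = 5364829/244 (F = (½)/122 - 1*(-21987) = (½)*(1/122) + 21987 = 1/244 + 21987 = 5364829/244 ≈ 21987.)
-14521/F + 7246/a(82) = -14521/5364829/244 + 7246/82 = -14521*244/5364829 + 7246*(1/82) = -3543124/5364829 + 3623/41 = 19291507383/219957989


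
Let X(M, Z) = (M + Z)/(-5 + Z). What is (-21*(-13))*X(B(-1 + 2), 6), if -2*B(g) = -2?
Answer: 1911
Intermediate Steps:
B(g) = 1 (B(g) = -½*(-2) = 1)
X(M, Z) = (M + Z)/(-5 + Z)
(-21*(-13))*X(B(-1 + 2), 6) = (-21*(-13))*((1 + 6)/(-5 + 6)) = 273*(7/1) = 273*(1*7) = 273*7 = 1911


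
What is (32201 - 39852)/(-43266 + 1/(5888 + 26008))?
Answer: 244036296/1380012335 ≈ 0.17684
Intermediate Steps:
(32201 - 39852)/(-43266 + 1/(5888 + 26008)) = -7651/(-43266 + 1/31896) = -7651/(-1380012335/31896) = -7651*(-31896/1380012335) = 244036296/1380012335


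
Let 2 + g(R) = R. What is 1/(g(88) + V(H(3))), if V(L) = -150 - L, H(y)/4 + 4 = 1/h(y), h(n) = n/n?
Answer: -1/52 ≈ -0.019231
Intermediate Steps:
h(n) = 1
H(y) = -12 (H(y) = -16 + 4/1 = -16 + 4*1 = -16 + 4 = -12)
g(R) = -2 + R
1/(g(88) + V(H(3))) = 1/((-2 + 88) + (-150 - 1*(-12))) = 1/(86 + (-150 + 12)) = 1/(86 - 138) = 1/(-52) = -1/52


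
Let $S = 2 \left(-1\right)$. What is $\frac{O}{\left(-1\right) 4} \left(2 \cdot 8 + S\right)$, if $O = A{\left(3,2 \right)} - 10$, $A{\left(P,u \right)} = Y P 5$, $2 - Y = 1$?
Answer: $- \frac{35}{2} \approx -17.5$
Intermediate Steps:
$Y = 1$ ($Y = 2 - 1 = 1$)
$A{\left(P,u \right)} = 5 P$ ($A{\left(P,u \right)} = 1 P 5 = P 5 = 5 P$)
$S = -2$
$O = 5$ ($O = 5 \cdot 3 - 10 = 15 - 10 = 5$)
$\frac{O}{\left(-1\right) 4} \left(2 \cdot 8 + S\right) = \frac{5}{\left(-1\right) 4} \left(2 \cdot 8 - 2\right) = \frac{5}{-4} \left(16 - 2\right) = 5 \left(- \frac{1}{4}\right) 14 = \left(- \frac{5}{4}\right) 14 = - \frac{35}{2}$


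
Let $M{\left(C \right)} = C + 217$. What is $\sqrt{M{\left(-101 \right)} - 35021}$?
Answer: $i \sqrt{34905} \approx 186.83 i$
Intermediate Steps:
$M{\left(C \right)} = 217 + C$
$\sqrt{M{\left(-101 \right)} - 35021} = \sqrt{\left(217 - 101\right) - 35021} = \sqrt{116 - 35021} = \sqrt{-34905} = i \sqrt{34905}$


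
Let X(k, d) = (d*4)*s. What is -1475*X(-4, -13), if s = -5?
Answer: -383500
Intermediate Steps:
X(k, d) = -20*d (X(k, d) = (d*4)*(-5) = (4*d)*(-5) = -20*d)
-1475*X(-4, -13) = -(-29500)*(-13) = -1475*260 = -383500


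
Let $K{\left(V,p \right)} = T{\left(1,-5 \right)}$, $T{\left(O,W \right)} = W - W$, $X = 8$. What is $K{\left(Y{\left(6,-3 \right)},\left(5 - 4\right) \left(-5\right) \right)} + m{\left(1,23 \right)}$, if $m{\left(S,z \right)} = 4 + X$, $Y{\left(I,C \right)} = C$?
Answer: $12$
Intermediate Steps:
$m{\left(S,z \right)} = 12$ ($m{\left(S,z \right)} = 4 + 8 = 12$)
$T{\left(O,W \right)} = 0$
$K{\left(V,p \right)} = 0$
$K{\left(Y{\left(6,-3 \right)},\left(5 - 4\right) \left(-5\right) \right)} + m{\left(1,23 \right)} = 0 + 12 = 12$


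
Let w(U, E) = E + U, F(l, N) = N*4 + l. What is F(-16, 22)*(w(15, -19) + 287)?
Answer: 20376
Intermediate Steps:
F(l, N) = l + 4*N (F(l, N) = 4*N + l = l + 4*N)
F(-16, 22)*(w(15, -19) + 287) = (-16 + 4*22)*((-19 + 15) + 287) = (-16 + 88)*(-4 + 287) = 72*283 = 20376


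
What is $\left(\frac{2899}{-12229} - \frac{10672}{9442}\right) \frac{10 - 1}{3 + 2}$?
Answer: $- \frac{710461107}{288665545} \approx -2.4612$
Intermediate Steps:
$\left(\frac{2899}{-12229} - \frac{10672}{9442}\right) \frac{10 - 1}{3 + 2} = \left(2899 \left(- \frac{1}{12229}\right) - \frac{5336}{4721}\right) \frac{1}{5} \cdot 9 = \left(- \frac{2899}{12229} - \frac{5336}{4721}\right) \frac{1}{5} \cdot 9 = \left(- \frac{78940123}{57733109}\right) \frac{9}{5} = - \frac{710461107}{288665545}$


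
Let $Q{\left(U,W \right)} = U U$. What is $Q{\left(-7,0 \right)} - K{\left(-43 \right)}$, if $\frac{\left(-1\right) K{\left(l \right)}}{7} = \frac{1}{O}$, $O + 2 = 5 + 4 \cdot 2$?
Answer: $\frac{546}{11} \approx 49.636$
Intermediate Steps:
$O = 11$ ($O = -2 + \left(5 + 4 \cdot 2\right) = -2 + \left(5 + 8\right) = -2 + 13 = 11$)
$Q{\left(U,W \right)} = U^{2}$
$K{\left(l \right)} = - \frac{7}{11}$
$Q{\left(-7,0 \right)} - K{\left(-43 \right)} = \left(-7\right)^{2} - - \frac{7}{11} = 49 + \frac{7}{11} = \frac{546}{11}$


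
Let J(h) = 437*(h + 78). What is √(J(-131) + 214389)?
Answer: 2*√47807 ≈ 437.30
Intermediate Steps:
J(h) = 34086 + 437*h (J(h) = 437*(78 + h) = 34086 + 437*h)
√(J(-131) + 214389) = √((34086 + 437*(-131)) + 214389) = √((34086 - 57247) + 214389) = √(-23161 + 214389) = √191228 = 2*√47807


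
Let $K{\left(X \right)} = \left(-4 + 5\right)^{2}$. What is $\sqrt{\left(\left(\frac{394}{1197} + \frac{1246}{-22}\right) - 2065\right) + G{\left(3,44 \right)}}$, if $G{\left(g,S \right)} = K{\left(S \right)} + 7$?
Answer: $\frac{2 i \sqrt{10177328777}}{4389} \approx 45.971 i$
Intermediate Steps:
$K{\left(X \right)} = 1$ ($K{\left(X \right)} = 1^{2} = 1$)
$G{\left(g,S \right)} = 8$ ($G{\left(g,S \right)} = 1 + 7 = 8$)
$\sqrt{\left(\left(\frac{394}{1197} + \frac{1246}{-22}\right) - 2065\right) + G{\left(3,44 \right)}} = \sqrt{\left(\left(\frac{394}{1197} + \frac{1246}{-22}\right) - 2065\right) + 8} = \sqrt{\left(\left(394 \cdot \frac{1}{1197} + 1246 \left(- \frac{1}{22}\right)\right) - 2065\right) + 8} = \sqrt{\left(\left(\frac{394}{1197} - \frac{623}{11}\right) - 2065\right) + 8} = \sqrt{\left(- \frac{741397}{13167} - 2065\right) + 8} = \sqrt{- \frac{27931252}{13167} + 8} = \sqrt{- \frac{27825916}{13167}} = \frac{2 i \sqrt{10177328777}}{4389}$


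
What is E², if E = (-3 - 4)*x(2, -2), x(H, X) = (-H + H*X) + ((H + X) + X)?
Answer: 3136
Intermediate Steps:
x(H, X) = 2*X + H*X (x(H, X) = (-H + H*X) + (H + 2*X) = 2*X + H*X)
E = 56 (E = (-3 - 4)*(-2*(2 + 2)) = -(-14)*4 = -7*(-8) = 56)
E² = 56² = 3136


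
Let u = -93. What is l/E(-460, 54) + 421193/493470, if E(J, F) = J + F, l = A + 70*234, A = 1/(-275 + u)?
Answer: -1455814053793/36864182880 ≈ -39.491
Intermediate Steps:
A = -1/368 (A = 1/(-275 - 93) = 1/(-368) = -1/368 ≈ -0.0027174)
l = 6027839/368 (l = -1/368 + 70*234 = -1/368 + 16380 = 6027839/368 ≈ 16380.)
E(J, F) = F + J
l/E(-460, 54) + 421193/493470 = 6027839/(368*(54 - 460)) + 421193/493470 = (6027839/368)/(-406) + 421193*(1/493470) = (6027839/368)*(-1/406) + 421193/493470 = -6027839/149408 + 421193/493470 = -1455814053793/36864182880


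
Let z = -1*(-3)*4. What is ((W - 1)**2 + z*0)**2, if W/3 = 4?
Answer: 14641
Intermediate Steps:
W = 12 (W = 3*4 = 12)
z = 12 (z = 3*4 = 12)
((W - 1)**2 + z*0)**2 = ((12 - 1)**2 + 12*0)**2 = (11**2 + 0)**2 = (121 + 0)**2 = 121**2 = 14641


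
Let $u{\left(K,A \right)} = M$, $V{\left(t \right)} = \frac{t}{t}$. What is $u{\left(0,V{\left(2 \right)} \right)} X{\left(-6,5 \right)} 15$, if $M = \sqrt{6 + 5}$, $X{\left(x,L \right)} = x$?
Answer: $- 90 \sqrt{11} \approx -298.5$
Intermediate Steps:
$V{\left(t \right)} = 1$
$M = \sqrt{11} \approx 3.3166$
$u{\left(K,A \right)} = \sqrt{11}$
$u{\left(0,V{\left(2 \right)} \right)} X{\left(-6,5 \right)} 15 = \sqrt{11} \left(-6\right) 15 = - 6 \sqrt{11} \cdot 15 = - 90 \sqrt{11}$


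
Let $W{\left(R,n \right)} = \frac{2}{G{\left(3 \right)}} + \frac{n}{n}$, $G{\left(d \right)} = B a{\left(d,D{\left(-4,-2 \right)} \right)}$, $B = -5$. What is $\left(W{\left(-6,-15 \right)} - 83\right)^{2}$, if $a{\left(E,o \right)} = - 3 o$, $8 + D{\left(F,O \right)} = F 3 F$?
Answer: $\frac{605110801}{90000} \approx 6723.5$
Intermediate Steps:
$D{\left(F,O \right)} = -8 + 3 F^{2}$ ($D{\left(F,O \right)} = -8 + F 3 F = -8 + 3 F F = -8 + 3 F^{2}$)
$G{\left(d \right)} = 600$ ($G{\left(d \right)} = - 5 \left(- 3 \left(-8 + 3 \left(-4\right)^{2}\right)\right) = - 5 \left(- 3 \left(-8 + 3 \cdot 16\right)\right) = - 5 \left(- 3 \left(-8 + 48\right)\right) = - 5 \left(\left(-3\right) 40\right) = \left(-5\right) \left(-120\right) = 600$)
$W{\left(R,n \right)} = \frac{301}{300}$ ($W{\left(R,n \right)} = \frac{2}{600} + \frac{n}{n} = 2 \cdot \frac{1}{600} + 1 = \frac{1}{300} + 1 = \frac{301}{300}$)
$\left(W{\left(-6,-15 \right)} - 83\right)^{2} = \left(\frac{301}{300} - 83\right)^{2} = \left(- \frac{24599}{300}\right)^{2} = \frac{605110801}{90000}$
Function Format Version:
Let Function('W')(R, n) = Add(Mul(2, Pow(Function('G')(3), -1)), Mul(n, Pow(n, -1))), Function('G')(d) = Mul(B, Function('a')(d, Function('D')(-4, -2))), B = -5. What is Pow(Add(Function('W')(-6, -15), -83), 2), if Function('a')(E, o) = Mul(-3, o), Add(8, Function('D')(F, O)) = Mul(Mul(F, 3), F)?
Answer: Rational(605110801, 90000) ≈ 6723.5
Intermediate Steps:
Function('D')(F, O) = Add(-8, Mul(3, Pow(F, 2))) (Function('D')(F, O) = Add(-8, Mul(Mul(F, 3), F)) = Add(-8, Mul(Mul(3, F), F)) = Add(-8, Mul(3, Pow(F, 2))))
Function('G')(d) = 600 (Function('G')(d) = Mul(-5, Mul(-3, Add(-8, Mul(3, Pow(-4, 2))))) = Mul(-5, Mul(-3, Add(-8, Mul(3, 16)))) = Mul(-5, Mul(-3, Add(-8, 48))) = Mul(-5, Mul(-3, 40)) = Mul(-5, -120) = 600)
Function('W')(R, n) = Rational(301, 300) (Function('W')(R, n) = Add(Mul(2, Pow(600, -1)), Mul(n, Pow(n, -1))) = Add(Mul(2, Rational(1, 600)), 1) = Add(Rational(1, 300), 1) = Rational(301, 300))
Pow(Add(Function('W')(-6, -15), -83), 2) = Pow(Add(Rational(301, 300), -83), 2) = Pow(Rational(-24599, 300), 2) = Rational(605110801, 90000)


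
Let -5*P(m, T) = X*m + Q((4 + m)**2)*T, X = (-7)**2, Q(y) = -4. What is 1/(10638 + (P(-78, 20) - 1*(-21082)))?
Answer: 5/162502 ≈ 3.0769e-5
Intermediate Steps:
X = 49
P(m, T) = -49*m/5 + 4*T/5 (P(m, T) = -(49*m - 4*T)/5 = -(-4*T + 49*m)/5 = -49*m/5 + 4*T/5)
1/(10638 + (P(-78, 20) - 1*(-21082))) = 1/(10638 + ((-49/5*(-78) + (4/5)*20) - 1*(-21082))) = 1/(10638 + ((3822/5 + 16) + 21082)) = 1/(10638 + (3902/5 + 21082)) = 1/(10638 + 109312/5) = 1/(162502/5) = 5/162502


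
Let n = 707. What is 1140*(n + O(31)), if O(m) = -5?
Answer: 800280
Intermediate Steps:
1140*(n + O(31)) = 1140*(707 - 5) = 1140*702 = 800280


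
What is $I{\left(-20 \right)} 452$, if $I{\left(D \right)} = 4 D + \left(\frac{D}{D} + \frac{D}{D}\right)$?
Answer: $-35256$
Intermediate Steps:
$I{\left(D \right)} = 2 + 4 D$ ($I{\left(D \right)} = 4 D + \left(1 + 1\right) = 4 D + 2 = 2 + 4 D$)
$I{\left(-20 \right)} 452 = \left(2 + 4 \left(-20\right)\right) 452 = \left(2 - 80\right) 452 = \left(-78\right) 452 = -35256$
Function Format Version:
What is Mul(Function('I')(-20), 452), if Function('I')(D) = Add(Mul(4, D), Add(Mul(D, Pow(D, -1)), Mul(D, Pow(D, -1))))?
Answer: -35256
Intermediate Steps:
Function('I')(D) = Add(2, Mul(4, D)) (Function('I')(D) = Add(Mul(4, D), Add(1, 1)) = Add(Mul(4, D), 2) = Add(2, Mul(4, D)))
Mul(Function('I')(-20), 452) = Mul(Add(2, Mul(4, -20)), 452) = Mul(Add(2, -80), 452) = Mul(-78, 452) = -35256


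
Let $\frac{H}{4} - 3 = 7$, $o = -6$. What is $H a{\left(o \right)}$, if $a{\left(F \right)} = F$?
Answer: $-240$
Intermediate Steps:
$H = 40$ ($H = 12 + 4 \cdot 7 = 12 + 28 = 40$)
$H a{\left(o \right)} = 40 \left(-6\right) = -240$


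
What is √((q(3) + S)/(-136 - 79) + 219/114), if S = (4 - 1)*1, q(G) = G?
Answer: √126365390/8170 ≈ 1.3759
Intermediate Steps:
S = 3 (S = 3*1 = 3)
√((q(3) + S)/(-136 - 79) + 219/114) = √((3 + 3)/(-136 - 79) + 219/114) = √(6/(-215) + 219*(1/114)) = √(6*(-1/215) + 73/38) = √(-6/215 + 73/38) = √(15467/8170) = √126365390/8170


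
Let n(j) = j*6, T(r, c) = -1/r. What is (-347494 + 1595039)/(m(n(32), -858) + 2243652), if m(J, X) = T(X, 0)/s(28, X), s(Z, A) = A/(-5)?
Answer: 918397717380/1651695830933 ≈ 0.55603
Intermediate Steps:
n(j) = 6*j
s(Z, A) = -A/5 (s(Z, A) = A*(-⅕) = -A/5)
m(J, X) = 5/X² (m(J, X) = (-1/X)/((-X/5)) = (-1/X)*(-5/X) = 5/X²)
(-347494 + 1595039)/(m(n(32), -858) + 2243652) = (-347494 + 1595039)/(5/(-858)² + 2243652) = 1247545/(5*(1/736164) + 2243652) = 1247545/(5/736164 + 2243652) = 1247545/(1651695830933/736164) = 1247545*(736164/1651695830933) = 918397717380/1651695830933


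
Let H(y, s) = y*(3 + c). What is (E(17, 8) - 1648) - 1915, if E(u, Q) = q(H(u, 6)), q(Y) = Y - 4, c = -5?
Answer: -3601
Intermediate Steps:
H(y, s) = -2*y (H(y, s) = y*(3 - 5) = y*(-2) = -2*y)
q(Y) = -4 + Y
E(u, Q) = -4 - 2*u
(E(17, 8) - 1648) - 1915 = ((-4 - 2*17) - 1648) - 1915 = ((-4 - 34) - 1648) - 1915 = (-38 - 1648) - 1915 = -1686 - 1915 = -3601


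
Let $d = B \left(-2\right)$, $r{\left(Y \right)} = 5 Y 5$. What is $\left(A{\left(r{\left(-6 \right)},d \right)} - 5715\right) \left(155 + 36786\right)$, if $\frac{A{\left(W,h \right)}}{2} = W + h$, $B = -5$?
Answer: $-221461295$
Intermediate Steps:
$r{\left(Y \right)} = 25 Y$
$d = 10$ ($d = \left(-5\right) \left(-2\right) = 10$)
$A{\left(W,h \right)} = 2 W + 2 h$ ($A{\left(W,h \right)} = 2 \left(W + h\right) = 2 W + 2 h$)
$\left(A{\left(r{\left(-6 \right)},d \right)} - 5715\right) \left(155 + 36786\right) = \left(\left(2 \cdot 25 \left(-6\right) + 2 \cdot 10\right) - 5715\right) \left(155 + 36786\right) = \left(\left(2 \left(-150\right) + 20\right) - 5715\right) 36941 = \left(\left(-300 + 20\right) - 5715\right) 36941 = \left(-280 - 5715\right) 36941 = \left(-5995\right) 36941 = -221461295$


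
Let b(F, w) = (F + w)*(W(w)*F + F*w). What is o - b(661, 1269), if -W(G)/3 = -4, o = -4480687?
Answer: -1638690817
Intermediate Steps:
W(G) = 12 (W(G) = -3*(-4) = 12)
b(F, w) = (F + w)*(12*F + F*w)
o - b(661, 1269) = -4480687 - 661*(1269² + 12*661 + 12*1269 + 661*1269) = -4480687 - 661*(1610361 + 7932 + 15228 + 838809) = -4480687 - 661*2472330 = -4480687 - 1*1634210130 = -4480687 - 1634210130 = -1638690817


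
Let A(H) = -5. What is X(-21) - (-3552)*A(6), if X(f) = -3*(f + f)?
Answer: -17634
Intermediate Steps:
X(f) = -6*f
X(-21) - (-3552)*A(6) = -6*(-21) - (-3552)*(-5) = 126 - 1*17760 = 126 - 17760 = -17634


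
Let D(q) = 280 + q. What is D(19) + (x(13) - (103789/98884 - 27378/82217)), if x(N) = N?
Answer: 2530717124275/8129945828 ≈ 311.28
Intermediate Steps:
D(19) + (x(13) - (103789/98884 - 27378/82217)) = (280 + 19) + (13 - (103789/98884 - 27378/82217)) = 299 + (13 - (103789*(1/98884) - 27378*1/82217)) = 299 + (13 - (103789/98884 - 27378/82217)) = 299 + (13 - 1*5825974061/8129945828) = 299 + (13 - 5825974061/8129945828) = 299 + 99863321703/8129945828 = 2530717124275/8129945828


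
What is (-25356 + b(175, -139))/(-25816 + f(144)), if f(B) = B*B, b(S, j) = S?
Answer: 25181/5080 ≈ 4.9569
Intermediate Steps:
f(B) = B²
(-25356 + b(175, -139))/(-25816 + f(144)) = (-25356 + 175)/(-25816 + 144²) = -25181/(-25816 + 20736) = -25181/(-5080) = -25181*(-1/5080) = 25181/5080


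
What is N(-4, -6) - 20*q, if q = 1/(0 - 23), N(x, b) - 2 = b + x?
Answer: -164/23 ≈ -7.1304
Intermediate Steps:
N(x, b) = 2 + b + x (N(x, b) = 2 + (b + x) = 2 + b + x)
q = -1/23 (q = 1/(-23) = -1/23 ≈ -0.043478)
N(-4, -6) - 20*q = (2 - 6 - 4) - 20*(-1/23) = -8 + 20/23 = -164/23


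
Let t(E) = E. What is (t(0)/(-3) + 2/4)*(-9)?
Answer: -9/2 ≈ -4.5000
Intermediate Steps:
(t(0)/(-3) + 2/4)*(-9) = (0/(-3) + 2/4)*(-9) = (0*(-⅓) + 2*(¼))*(-9) = (0 + ½)*(-9) = (½)*(-9) = -9/2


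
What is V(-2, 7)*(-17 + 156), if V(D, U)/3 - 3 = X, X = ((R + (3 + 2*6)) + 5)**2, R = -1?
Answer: 151788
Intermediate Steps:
X = 361 (X = ((-1 + (3 + 2*6)) + 5)**2 = ((-1 + (3 + 12)) + 5)**2 = ((-1 + 15) + 5)**2 = (14 + 5)**2 = 19**2 = 361)
V(D, U) = 1092 (V(D, U) = 9 + 3*361 = 9 + 1083 = 1092)
V(-2, 7)*(-17 + 156) = 1092*(-17 + 156) = 1092*139 = 151788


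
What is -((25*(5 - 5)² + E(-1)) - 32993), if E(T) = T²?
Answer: 32992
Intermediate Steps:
-((25*(5 - 5)² + E(-1)) - 32993) = -((25*(5 - 5)² + (-1)²) - 32993) = -((25*0² + 1) - 32993) = -((25*0 + 1) - 32993) = -((0 + 1) - 32993) = -(1 - 32993) = -1*(-32992) = 32992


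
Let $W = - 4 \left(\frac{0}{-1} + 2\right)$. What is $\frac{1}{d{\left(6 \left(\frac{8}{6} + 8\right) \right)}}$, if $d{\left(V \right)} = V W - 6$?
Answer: $- \frac{1}{454} \approx -0.0022026$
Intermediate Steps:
$W = -8$ ($W = - 4 \left(0 \left(-1\right) + 2\right) = - 4 \left(0 + 2\right) = \left(-4\right) 2 = -8$)
$d{\left(V \right)} = -6 - 8 V$ ($d{\left(V \right)} = V \left(-8\right) - 6 = - 8 V - 6 = -6 - 8 V$)
$\frac{1}{d{\left(6 \left(\frac{8}{6} + 8\right) \right)}} = \frac{1}{-6 - 8 \cdot 6 \left(\frac{8}{6} + 8\right)} = \frac{1}{-6 - 8 \cdot 6 \left(8 \cdot \frac{1}{6} + 8\right)} = \frac{1}{-6 - 8 \cdot 6 \left(\frac{4}{3} + 8\right)} = \frac{1}{-6 - 8 \cdot 6 \cdot \frac{28}{3}} = \frac{1}{-6 - 448} = \frac{1}{-454} = - \frac{1}{454}$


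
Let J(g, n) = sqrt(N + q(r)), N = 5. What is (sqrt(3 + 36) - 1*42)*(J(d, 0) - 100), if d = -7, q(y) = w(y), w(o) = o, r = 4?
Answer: 4074 - 97*sqrt(39) ≈ 3468.2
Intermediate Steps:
q(y) = y
J(g, n) = 3 (J(g, n) = sqrt(5 + 4) = sqrt(9) = 3)
(sqrt(3 + 36) - 1*42)*(J(d, 0) - 100) = (sqrt(3 + 36) - 1*42)*(3 - 100) = (sqrt(39) - 42)*(-97) = (-42 + sqrt(39))*(-97) = 4074 - 97*sqrt(39)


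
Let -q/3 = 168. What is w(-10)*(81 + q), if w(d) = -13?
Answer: 5499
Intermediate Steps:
q = -504 (q = -3*168 = -504)
w(-10)*(81 + q) = -13*(81 - 504) = -13*(-423) = 5499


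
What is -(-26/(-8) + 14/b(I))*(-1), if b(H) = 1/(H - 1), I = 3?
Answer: 125/4 ≈ 31.250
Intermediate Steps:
b(H) = 1/(-1 + H)
-(-26/(-8) + 14/b(I))*(-1) = -(-26/(-8) + 14/(1/(-1 + 3)))*(-1) = -(-26*(-1/8) + 14/(1/2))*(-1) = -(13/4 + 14/(1/2))*(-1) = -(13/4 + 14*2)*(-1) = -(13/4 + 28)*(-1) = -125*(-1)/4 = -1*(-125/4) = 125/4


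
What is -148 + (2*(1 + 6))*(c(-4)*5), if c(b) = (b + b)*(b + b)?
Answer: 4332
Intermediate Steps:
c(b) = 4*b**2 (c(b) = (2*b)*(2*b) = 4*b**2)
-148 + (2*(1 + 6))*(c(-4)*5) = -148 + (2*(1 + 6))*((4*(-4)**2)*5) = -148 + (2*7)*((4*16)*5) = -148 + 14*(64*5) = -148 + 14*320 = -148 + 4480 = 4332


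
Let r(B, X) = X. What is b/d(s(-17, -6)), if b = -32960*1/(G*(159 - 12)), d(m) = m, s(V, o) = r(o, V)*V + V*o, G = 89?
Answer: -32960/5115453 ≈ -0.0064432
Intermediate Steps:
s(V, o) = V² + V*o (s(V, o) = V*V + V*o = V² + V*o)
b = -32960/13083 (b = -32960*1/(89*(159 - 12)) = -32960/(147*89) = -32960/13083 ≈ -2.5193)
b/d(s(-17, -6)) = -32960*(-1/(17*(-17 - 6)))/13083 = -32960/(13083*((-17*(-23)))) = -32960/13083/391 = -32960/13083*1/391 = -32960/5115453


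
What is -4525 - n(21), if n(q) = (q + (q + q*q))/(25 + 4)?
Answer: -131708/29 ≈ -4541.7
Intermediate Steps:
n(q) = q**2/29 + 2*q/29 (n(q) = (q + (q + q**2))/29 = (q**2 + 2*q)*(1/29) = q**2/29 + 2*q/29)
-4525 - n(21) = -4525 - 21*(2 + 21)/29 = -4525 - 21*23/29 = -4525 - 1*483/29 = -4525 - 483/29 = -131708/29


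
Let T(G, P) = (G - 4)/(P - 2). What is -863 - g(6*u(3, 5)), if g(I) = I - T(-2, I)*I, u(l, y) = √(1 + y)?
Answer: -46063/53 - 336*√6/53 ≈ -884.64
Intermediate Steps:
T(G, P) = (-4 + G)/(-2 + P)
g(I) = I + 6*I/(-2 + I) (g(I) = I - (-4 - 2)/(-2 + I)*I = I - -6/(-2 + I)*I = I - (-6/(-2 + I))*I = I - (-6)*I/(-2 + I) = I + 6*I/(-2 + I))
-863 - g(6*u(3, 5)) = -863 - 6*√(1 + 5)*(4 + 6*√(1 + 5))/(-2 + 6*√(1 + 5)) = -863 - 6*√6*(4 + 6*√6)/(-2 + 6*√6)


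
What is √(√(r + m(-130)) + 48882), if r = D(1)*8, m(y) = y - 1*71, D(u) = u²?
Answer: √(48882 + I*√193) ≈ 221.09 + 0.0314*I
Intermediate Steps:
m(y) = -71 + y (m(y) = y - 71 = -71 + y)
r = 8 (r = 1²*8 = 1*8 = 8)
√(√(r + m(-130)) + 48882) = √(√(8 + (-71 - 130)) + 48882) = √(√(8 - 201) + 48882) = √(√(-193) + 48882) = √(I*√193 + 48882) = √(48882 + I*√193)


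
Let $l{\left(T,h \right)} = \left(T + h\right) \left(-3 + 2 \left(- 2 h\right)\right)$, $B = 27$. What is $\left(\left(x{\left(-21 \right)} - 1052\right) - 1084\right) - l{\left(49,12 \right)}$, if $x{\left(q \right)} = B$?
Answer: $1002$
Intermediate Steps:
$l{\left(T,h \right)} = \left(-3 - 4 h\right) \left(T + h\right)$ ($l{\left(T,h \right)} = \left(T + h\right) \left(-3 - 4 h\right) = \left(-3 - 4 h\right) \left(T + h\right)$)
$x{\left(q \right)} = 27$
$\left(\left(x{\left(-21 \right)} - 1052\right) - 1084\right) - l{\left(49,12 \right)} = \left(\left(27 - 1052\right) - 1084\right) - \left(- 4 \cdot 12^{2} - 147 - 36 - 196 \cdot 12\right) = \left(-1025 - 1084\right) - \left(\left(-4\right) 144 - 147 - 36 - 2352\right) = -2109 - \left(-576 - 147 - 36 - 2352\right) = -2109 - -3111 = -2109 + 3111 = 1002$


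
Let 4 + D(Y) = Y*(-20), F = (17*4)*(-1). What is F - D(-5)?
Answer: -164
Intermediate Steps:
F = -68 (F = 68*(-1) = -68)
D(Y) = -4 - 20*Y (D(Y) = -4 + Y*(-20) = -4 - 20*Y)
F - D(-5) = -68 - (-4 - 20*(-5)) = -68 - (-4 + 100) = -68 - 1*96 = -68 - 96 = -164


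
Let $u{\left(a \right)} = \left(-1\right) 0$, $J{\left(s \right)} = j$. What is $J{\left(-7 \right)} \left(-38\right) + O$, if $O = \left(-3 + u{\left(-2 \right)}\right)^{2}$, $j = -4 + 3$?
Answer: $47$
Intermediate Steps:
$j = -1$
$J{\left(s \right)} = -1$
$u{\left(a \right)} = 0$
$O = 9$ ($O = \left(-3 + 0\right)^{2} = \left(-3\right)^{2} = 9$)
$J{\left(-7 \right)} \left(-38\right) + O = \left(-1\right) \left(-38\right) + 9 = 38 + 9 = 47$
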